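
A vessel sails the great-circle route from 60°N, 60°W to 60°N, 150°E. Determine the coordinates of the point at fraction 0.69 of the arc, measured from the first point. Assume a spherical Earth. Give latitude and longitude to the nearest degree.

The haversine formula gives a central angle δ ≈ 1.008 rad (57.8°) between the endpoints.
Interpolate at f = 0.69 with slerp weights a = sin((1−f)δ)/sin δ ≈ 0.363, b = sin(fδ)/sin δ ≈ 0.758.
p = a·p₁ + b·p₂ ≈ (-0.237, 0.032, 0.971); φ = arcsin(p_z) ≈ 76.15°, λ = atan2(p_y, p_x) ≈ 172.31°.

≈ 76°N, 172°E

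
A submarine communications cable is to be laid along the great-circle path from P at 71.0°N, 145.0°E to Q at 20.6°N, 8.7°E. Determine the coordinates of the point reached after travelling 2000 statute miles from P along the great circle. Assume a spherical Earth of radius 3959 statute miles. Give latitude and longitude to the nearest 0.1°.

Write both endpoints as unit vectors p₁, p₂ with components (cos φ cos λ, cos φ sin λ, sin φ).
The central angle between the endpoints is δ = arccos(p₁·p₂) ≈ 1.458 rad (83.5°). The total great-circle distance is δ·R ≈ 1.458 × 3959 ≈ 5773 mi, so the target fraction is f = 2000/5773 ≈ 0.346.
Interpolate at f ≈ 0.346 with slerp weights a = sin((1−f)δ)/sin δ ≈ 0.820, b = sin(fδ)/sin δ ≈ 0.487.
p = a·p₁ + b·p₂ ≈ (0.232, 0.222, 0.947); φ = arcsin(p_z) ≈ 71.27°, λ = atan2(p_y, p_x) ≈ 43.77°.

≈ 71.3°N, 43.8°E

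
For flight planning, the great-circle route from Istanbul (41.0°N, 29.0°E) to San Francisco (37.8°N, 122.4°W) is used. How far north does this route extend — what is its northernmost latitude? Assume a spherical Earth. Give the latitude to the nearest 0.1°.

≈ 73.3°N

The great circle lies in the plane with unit normal n̂ = (p₁ × p₂)/|p₁ × p₂|.
Here n̂_z ≈ -0.288; the vertex latitude is φ_max = arccos|n̂_z| ≈ 73.3°.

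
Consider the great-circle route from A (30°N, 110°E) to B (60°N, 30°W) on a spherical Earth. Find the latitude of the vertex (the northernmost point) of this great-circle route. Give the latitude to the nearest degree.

≈ 74°N

The great circle lies in the plane with unit normal n̂ = (p₁ × p₂)/|p₁ × p₂|.
Here n̂_z ≈ -0.280; the vertex latitude is φ_max = arccos|n̂_z| ≈ 73.8°.
Check via Clairaut: cos φ_max = |cos φ₁| · sin C = cos(30.0°)·sin(18.8°) ≈ 0.280, again giving ≈ 73.8°.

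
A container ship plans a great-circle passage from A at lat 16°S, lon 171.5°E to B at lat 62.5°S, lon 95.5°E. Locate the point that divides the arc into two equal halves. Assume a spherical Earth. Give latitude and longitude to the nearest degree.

≈ lat 45°S, lon 149°E

Write both endpoints as unit vectors p₁, p₂ with components (cos φ cos λ, cos φ sin λ, sin φ).
The central angle between the endpoints is δ = arccos(p₁·p₂) ≈ 1.211 rad (69.4°).
Interpolate at f = 1/2 with slerp weights a = sin((1−f)δ)/sin δ ≈ 0.608, b = sin(fδ)/sin δ ≈ 0.608.
p = a·p₁ + b·p₂ ≈ (-0.605, 0.366, -0.707); φ = arcsin(p_z) ≈ -45.00°, λ = atan2(p_y, p_x) ≈ 148.84°.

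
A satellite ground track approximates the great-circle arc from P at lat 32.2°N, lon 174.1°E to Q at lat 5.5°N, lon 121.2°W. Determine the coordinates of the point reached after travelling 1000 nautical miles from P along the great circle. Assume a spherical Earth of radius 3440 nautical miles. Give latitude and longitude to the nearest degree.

≈ lat 28°N, lon 167°W

Write both endpoints as unit vectors p₁, p₂ with components (cos φ cos λ, cos φ sin λ, sin φ).
The central angle between the endpoints is δ = arccos(p₁·p₂) ≈ 1.147 rad (65.7°). The total great-circle distance is δ·R ≈ 1.147 × 3440 ≈ 3946 nmi, so the target fraction is f = 1000/3946 ≈ 0.253.
Interpolate at f ≈ 0.253 with slerp weights a = sin((1−f)δ)/sin δ ≈ 0.829, b = sin(fδ)/sin δ ≈ 0.314.
p = a·p₁ + b·p₂ ≈ (-0.860, -0.196, 0.472); φ = arcsin(p_z) ≈ 28.15°, λ = atan2(p_y, p_x) ≈ -167.18°.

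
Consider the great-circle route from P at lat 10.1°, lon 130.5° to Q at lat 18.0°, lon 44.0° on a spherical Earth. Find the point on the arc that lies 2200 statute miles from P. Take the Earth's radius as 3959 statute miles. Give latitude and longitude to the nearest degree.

Convert each endpoint to a unit vector on the sphere (x = cos φ cos λ, y = cos φ sin λ, z = sin φ).
The central angle between the endpoints is δ = arccos(p₁·p₂) ≈ 1.459 rad (83.6°). The total great-circle distance is δ·R ≈ 1.459 × 3959 ≈ 5777 mi, so the target fraction is f = 2200/5777 ≈ 0.381.
Interpolate at f ≈ 0.381 with slerp weights a = sin((1−f)δ)/sin δ ≈ 0.790, b = sin(fδ)/sin δ ≈ 0.531.
p = a·p₁ + b·p₂ ≈ (-0.142, 0.942, 0.303); φ = arcsin(p_z) ≈ 17.62°, λ = atan2(p_y, p_x) ≈ 98.58°.

≈ lat 18°, lon 99°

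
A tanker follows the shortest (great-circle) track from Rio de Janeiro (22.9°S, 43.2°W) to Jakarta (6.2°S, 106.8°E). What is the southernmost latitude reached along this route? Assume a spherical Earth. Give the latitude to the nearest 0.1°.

≈ 46.1°S

The great circle lies in the plane with unit normal n̂ = (p₁ × p₂)/|p₁ × p₂|.
Here n̂_z ≈ +0.694; the vertex latitude is φ_max = arccos|n̂_z| ≈ 46.1°.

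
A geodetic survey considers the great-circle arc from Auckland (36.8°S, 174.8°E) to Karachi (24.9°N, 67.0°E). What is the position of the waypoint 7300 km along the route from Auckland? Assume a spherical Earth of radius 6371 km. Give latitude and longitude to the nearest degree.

Write both endpoints as unit vectors p₁, p₂ with components (cos φ cos λ, cos φ sin λ, sin φ).
The central angle between the endpoints is δ = arccos(p₁·p₂) ≈ 2.065 rad (118.3°). The total great-circle distance is δ·R ≈ 2.065 × 6371 ≈ 13155 km, so the target fraction is f = 7300/13155 ≈ 0.555.
Interpolate at f ≈ 0.555 with slerp weights a = sin((1−f)δ)/sin δ ≈ 0.903, b = sin(fδ)/sin δ ≈ 1.035.
p = a·p₁ + b·p₂ ≈ (-0.353, 0.930, -0.105); φ = arcsin(p_z) ≈ -6.04°, λ = atan2(p_y, p_x) ≈ 110.81°.

≈ 6°S, 111°E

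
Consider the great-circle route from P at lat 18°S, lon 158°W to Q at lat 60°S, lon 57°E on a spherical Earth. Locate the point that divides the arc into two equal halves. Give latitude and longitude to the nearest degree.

≈ lat 62°S, lon 174°E

Write both endpoints as unit vectors p₁, p₂ with components (cos φ cos λ, cos φ sin λ, sin φ).
The central angle between the endpoints is δ = arccos(p₁·p₂) ≈ 1.693 rad (97.0°).
Interpolate at f = 1/2 with slerp weights a = sin((1−f)δ)/sin δ ≈ 0.755, b = sin(fδ)/sin δ ≈ 0.755.
p = a·p₁ + b·p₂ ≈ (-0.460, 0.048, -0.887); φ = arcsin(p_z) ≈ -62.46°, λ = atan2(p_y, p_x) ≈ 174.09°.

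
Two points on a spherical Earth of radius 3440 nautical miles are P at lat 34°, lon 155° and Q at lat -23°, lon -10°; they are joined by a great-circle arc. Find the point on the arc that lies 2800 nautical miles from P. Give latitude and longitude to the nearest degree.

Write both endpoints as unit vectors p₁, p₂ with components (cos φ cos λ, cos φ sin λ, sin φ).
The central angle between the endpoints is δ = arccos(p₁·p₂) ≈ 2.843 rad (162.9°). The total great-circle distance is δ·R ≈ 2.843 × 3440 ≈ 9778 nmi, so the target fraction is f = 2800/9778 ≈ 0.286.
Interpolate at f ≈ 0.286 with slerp weights a = sin((1−f)δ)/sin δ ≈ 3.045, b = sin(fδ)/sin δ ≈ 2.468.
p = a·p₁ + b·p₂ ≈ (-0.051, 0.672, 0.738); φ = arcsin(p_z) ≈ 47.60°, λ = atan2(p_y, p_x) ≈ 94.31°.

≈ lat 48°, lon 94°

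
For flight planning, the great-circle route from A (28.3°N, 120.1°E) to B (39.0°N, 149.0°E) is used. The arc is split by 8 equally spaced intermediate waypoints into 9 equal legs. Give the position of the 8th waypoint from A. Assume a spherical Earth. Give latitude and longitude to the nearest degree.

≈ (38°N, 145°E)

Convert each endpoint to a unit vector on the sphere (x = cos φ cos λ, y = cos φ sin λ, z = sin φ).
The central angle between the endpoints is δ = arccos(p₁·p₂) ≈ 0.457 rad (26.2°).
Interpolate at f = 8/9 with slerp weights a = sin((1−f)δ)/sin δ ≈ 0.115, b = sin(fδ)/sin δ ≈ 0.895.
p = a·p₁ + b·p₂ ≈ (-0.647, 0.446, 0.618); φ = arcsin(p_z) ≈ 38.18°, λ = atan2(p_y, p_x) ≈ 145.43°.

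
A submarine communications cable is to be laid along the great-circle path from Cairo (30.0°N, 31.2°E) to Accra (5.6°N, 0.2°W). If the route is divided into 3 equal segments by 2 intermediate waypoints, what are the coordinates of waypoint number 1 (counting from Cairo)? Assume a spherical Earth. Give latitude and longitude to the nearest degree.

Convert each endpoint to a unit vector on the sphere (x = cos φ cos λ, y = cos φ sin λ, z = sin φ).
The central angle between the endpoints is δ = arccos(p₁·p₂) ≈ 0.669 rad (38.3°).
Interpolate at f = 1/3 with slerp weights a = sin((1−f)δ)/sin δ ≈ 0.696, b = sin(fδ)/sin δ ≈ 0.357.
p = a·p₁ + b·p₂ ≈ (0.870, 0.311, 0.383); φ = arcsin(p_z) ≈ 22.49°, λ = atan2(p_y, p_x) ≈ 19.66°.

≈ (22°N, 20°E)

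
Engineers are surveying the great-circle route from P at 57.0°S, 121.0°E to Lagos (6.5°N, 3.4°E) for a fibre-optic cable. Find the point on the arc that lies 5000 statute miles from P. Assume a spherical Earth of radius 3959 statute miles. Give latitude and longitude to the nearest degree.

Convert each endpoint to a unit vector on the sphere (x = cos φ cos λ, y = cos φ sin λ, z = sin φ).
The central angle between the endpoints is δ = arccos(p₁·p₂) ≈ 1.924 rad (110.2°). The total great-circle distance is δ·R ≈ 1.924 × 3959 ≈ 7616 mi, so the target fraction is f = 5000/7616 ≈ 0.657.
Interpolate at f ≈ 0.657 with slerp weights a = sin((1−f)δ)/sin δ ≈ 0.654, b = sin(fδ)/sin δ ≈ 1.016.
p = a·p₁ + b·p₂ ≈ (0.824, 0.365, -0.434); φ = arcsin(p_z) ≈ -25.69°, λ = atan2(p_y, p_x) ≈ 23.91°.

≈ 26°S, 24°E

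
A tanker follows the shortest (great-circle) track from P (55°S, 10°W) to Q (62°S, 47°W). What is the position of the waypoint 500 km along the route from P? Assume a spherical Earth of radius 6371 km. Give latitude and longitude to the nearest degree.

Write both endpoints as unit vectors p₁, p₂ with components (cos φ cos λ, cos φ sin λ, sin φ).
The central angle between the endpoints is δ = arccos(p₁·p₂) ≈ 0.353 rad (20.2°). The total great-circle distance is δ·R ≈ 0.353 × 6371 ≈ 2249 km, so the target fraction is f = 500/2249 ≈ 0.222.
Interpolate at f ≈ 0.222 with slerp weights a = sin((1−f)δ)/sin δ ≈ 0.784, b = sin(fδ)/sin δ ≈ 0.227.
p = a·p₁ + b·p₂ ≈ (0.516, -0.156, -0.843); φ = arcsin(p_z) ≈ -57.41°, λ = atan2(p_y, p_x) ≈ -16.83°.

≈ (57°S, 17°W)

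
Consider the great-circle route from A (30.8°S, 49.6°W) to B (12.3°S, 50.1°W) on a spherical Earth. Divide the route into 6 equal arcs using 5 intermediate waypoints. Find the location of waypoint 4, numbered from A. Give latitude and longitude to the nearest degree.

≈ (18°S, 50°W)

Convert each endpoint to a unit vector on the sphere (x = cos φ cos λ, y = cos φ sin λ, z = sin φ).
The central angle between the endpoints is δ = arccos(p₁·p₂) ≈ 0.323 rad (18.5°).
Interpolate at f = 4/6 with slerp weights a = sin((1−f)δ)/sin δ ≈ 0.339, b = sin(fδ)/sin δ ≈ 0.673.
p = a·p₁ + b·p₂ ≈ (0.610, -0.726, -0.317); φ = arcsin(p_z) ≈ -18.47°, λ = atan2(p_y, p_x) ≈ -49.95°.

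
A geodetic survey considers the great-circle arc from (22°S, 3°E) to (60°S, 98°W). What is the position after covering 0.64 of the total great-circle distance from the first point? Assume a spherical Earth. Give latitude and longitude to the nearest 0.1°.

Write both endpoints as unit vectors p₁, p₂ with components (cos φ cos λ, cos φ sin λ, sin φ).
The central angle between the endpoints is δ = arccos(p₁·p₂) ≈ 1.333 rad (76.4°).
Interpolate at f = 0.64 with slerp weights a = sin((1−f)δ)/sin δ ≈ 0.475, b = sin(fδ)/sin δ ≈ 0.775.
p = a·p₁ + b·p₂ ≈ (0.386, -0.361, -0.849); φ = arcsin(p_z) ≈ -58.12°, λ = atan2(p_y, p_x) ≈ -43.07°.

≈ (58.1°S, 43.1°W)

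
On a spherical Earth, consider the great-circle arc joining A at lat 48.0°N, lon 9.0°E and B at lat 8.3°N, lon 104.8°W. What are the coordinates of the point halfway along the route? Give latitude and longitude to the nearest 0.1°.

≈ lat 43.2°N, lon 64.4°W

The haversine formula gives a central angle δ ≈ 1.731 rad (99.2°) between the endpoints.
Interpolate at f = 1/2 with slerp weights a = sin((1−f)δ)/sin δ ≈ 0.771, b = sin(fδ)/sin δ ≈ 0.771.
p = a·p₁ + b·p₂ ≈ (0.315, -0.657, 0.685); φ = arcsin(p_z) ≈ 43.21°, λ = atan2(p_y, p_x) ≈ -64.41°.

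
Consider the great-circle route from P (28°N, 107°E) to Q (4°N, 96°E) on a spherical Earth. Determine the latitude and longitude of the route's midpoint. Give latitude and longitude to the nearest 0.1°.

≈ (16.1°N, 101.2°E)

Write both endpoints as unit vectors p₁, p₂ with components (cos φ cos λ, cos φ sin λ, sin φ).
The central angle between the endpoints is δ = arccos(p₁·p₂) ≈ 0.457 rad (26.2°).
Interpolate at f = 1/2 with slerp weights a = sin((1−f)δ)/sin δ ≈ 0.513, b = sin(fδ)/sin δ ≈ 0.513.
p = a·p₁ + b·p₂ ≈ (-0.186, 0.943, 0.277); φ = arcsin(p_z) ≈ 16.07°, λ = atan2(p_y, p_x) ≈ 101.16°.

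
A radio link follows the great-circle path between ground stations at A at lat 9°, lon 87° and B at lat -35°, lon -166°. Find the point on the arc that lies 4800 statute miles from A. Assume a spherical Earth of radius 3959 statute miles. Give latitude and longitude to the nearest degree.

≈ lat -28°, lon 148°

From cos δ = sin φ₁ sin φ₂ + cos φ₁ cos φ₂ cos Δλ, the central angle is δ ≈ 1.903 rad (109.0°). The total great-circle distance is δ·R ≈ 1.903 × 3959 ≈ 7535 mi, so the target fraction is f = 4800/7535 ≈ 0.637.
Interpolate at f ≈ 0.637 with slerp weights a = sin((1−f)δ)/sin δ ≈ 0.674, b = sin(fδ)/sin δ ≈ 0.991.
p = a·p₁ + b·p₂ ≈ (-0.753, 0.468, -0.463); φ = arcsin(p_z) ≈ -27.57°, λ = atan2(p_y, p_x) ≈ 148.10°.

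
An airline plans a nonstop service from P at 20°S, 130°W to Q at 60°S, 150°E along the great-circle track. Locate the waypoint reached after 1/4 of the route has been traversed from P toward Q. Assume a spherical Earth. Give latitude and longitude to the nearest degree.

Convert each endpoint to a unit vector on the sphere (x = cos φ cos λ, y = cos φ sin λ, z = sin φ).
The central angle between the endpoints is δ = arccos(p₁·p₂) ≈ 1.183 rad (67.8°).
Interpolate at f = 1/4 with slerp weights a = sin((1−f)δ)/sin δ ≈ 0.838, b = sin(fδ)/sin δ ≈ 0.315.
p = a·p₁ + b·p₂ ≈ (-0.642, -0.524, -0.559); φ = arcsin(p_z) ≈ -34.00°, λ = atan2(p_y, p_x) ≈ -140.78°.

≈ 34°S, 141°W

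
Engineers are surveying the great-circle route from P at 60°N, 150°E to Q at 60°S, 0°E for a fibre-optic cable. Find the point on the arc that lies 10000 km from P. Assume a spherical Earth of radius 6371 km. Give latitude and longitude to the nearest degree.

Convert each endpoint to a unit vector on the sphere (x = cos φ cos λ, y = cos φ sin λ, z = sin φ).
The central angle between the endpoints is δ = arccos(p₁·p₂) ≈ 2.882 rad (165.1°). The total great-circle distance is δ·R ≈ 2.882 × 6371 ≈ 18362 km, so the target fraction is f = 10000/18362 ≈ 0.545.
Interpolate at f ≈ 0.545 with slerp weights a = sin((1−f)δ)/sin δ ≈ 3.767, b = sin(fδ)/sin δ ≈ 3.896.
p = a·p₁ + b·p₂ ≈ (0.317, 0.942, -0.112); φ = arcsin(p_z) ≈ -6.43°, λ = atan2(p_y, p_x) ≈ 71.40°.

≈ 6°S, 71°E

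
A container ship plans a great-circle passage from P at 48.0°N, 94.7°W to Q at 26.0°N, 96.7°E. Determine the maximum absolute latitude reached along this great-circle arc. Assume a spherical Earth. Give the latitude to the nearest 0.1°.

The great circle lies in the plane with unit normal n̂ = (p₁ × p₂)/|p₁ × p₂|.
Here n̂_z ≈ -0.123; the vertex latitude is φ_max = arccos|n̂_z| ≈ 82.9°.
Check via Clairaut: cos φ_max = |cos φ₁| · sin C = cos(48.0°)·sin(10.6°) ≈ 0.123, again giving ≈ 82.9°.

≈ 82.9°N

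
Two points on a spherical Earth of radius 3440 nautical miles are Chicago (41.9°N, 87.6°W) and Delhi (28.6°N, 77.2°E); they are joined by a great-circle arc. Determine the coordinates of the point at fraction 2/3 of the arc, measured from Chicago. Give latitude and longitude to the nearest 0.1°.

Write both endpoints as unit vectors p₁, p₂ with components (cos φ cos λ, cos φ sin λ, sin φ).
The central angle between the endpoints is δ = arccos(p₁·p₂) ≈ 1.887 rad (108.1°).
Interpolate at f = 2/3 with slerp weights a = sin((1−f)δ)/sin δ ≈ 0.619, b = sin(fδ)/sin δ ≈ 1.001.
p = a·p₁ + b·p₂ ≈ (0.214, 0.397, 0.893); φ = arcsin(p_z) ≈ 63.20°, λ = atan2(p_y, p_x) ≈ 61.66°.

≈ 63.2°N, 61.7°E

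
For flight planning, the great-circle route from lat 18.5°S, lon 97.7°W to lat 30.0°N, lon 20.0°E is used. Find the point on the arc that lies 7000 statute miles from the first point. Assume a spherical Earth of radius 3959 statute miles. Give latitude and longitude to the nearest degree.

≈ lat 26°N, lon 4°W

Convert each endpoint to a unit vector on the sphere (x = cos φ cos λ, y = cos φ sin λ, z = sin φ).
The central angle between the endpoints is δ = arccos(p₁·p₂) ≈ 2.142 rad (122.7°). The total great-circle distance is δ·R ≈ 2.142 × 3959 ≈ 8479 mi, so the target fraction is f = 7000/8479 ≈ 0.826.
Interpolate at f ≈ 0.826 with slerp weights a = sin((1−f)δ)/sin δ ≈ 0.434, b = sin(fδ)/sin δ ≈ 1.165.
p = a·p₁ + b·p₂ ≈ (0.893, -0.062, 0.445); φ = arcsin(p_z) ≈ 26.43°, λ = atan2(p_y, p_x) ≈ -4.00°.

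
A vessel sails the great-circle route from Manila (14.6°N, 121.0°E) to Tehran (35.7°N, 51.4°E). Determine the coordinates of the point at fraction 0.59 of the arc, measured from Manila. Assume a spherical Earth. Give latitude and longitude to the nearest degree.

≈ (32°N, 83°E)

Write both endpoints as unit vectors p₁, p₂ with components (cos φ cos λ, cos φ sin λ, sin φ).
The central angle between the endpoints is δ = arccos(p₁·p₂) ≈ 1.136 rad (65.1°).
Interpolate at f = 0.59 with slerp weights a = sin((1−f)δ)/sin δ ≈ 0.495, b = sin(fδ)/sin δ ≈ 0.685.
p = a·p₁ + b·p₂ ≈ (0.100, 0.845, 0.525); φ = arcsin(p_z) ≈ 31.64°, λ = atan2(p_y, p_x) ≈ 83.24°.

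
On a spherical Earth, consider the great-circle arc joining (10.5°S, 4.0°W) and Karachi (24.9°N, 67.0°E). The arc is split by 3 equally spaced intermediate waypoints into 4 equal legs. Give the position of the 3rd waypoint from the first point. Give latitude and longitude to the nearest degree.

≈ (18°N, 48°E)

From cos δ = sin φ₁ sin φ₂ + cos φ₁ cos φ₂ cos Δλ, the central angle is δ ≈ 1.356 rad (77.7°).
Interpolate at f = 3/4 with slerp weights a = sin((1−f)δ)/sin δ ≈ 0.340, b = sin(fδ)/sin δ ≈ 0.870.
p = a·p₁ + b·p₂ ≈ (0.642, 0.703, 0.304); φ = arcsin(p_z) ≈ 17.73°, λ = atan2(p_y, p_x) ≈ 47.60°.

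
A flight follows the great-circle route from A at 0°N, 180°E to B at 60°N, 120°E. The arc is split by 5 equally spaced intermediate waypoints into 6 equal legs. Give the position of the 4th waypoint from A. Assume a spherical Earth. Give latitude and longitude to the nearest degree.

≈ 44°N, 152°E

Convert each endpoint to a unit vector on the sphere (x = cos φ cos λ, y = cos φ sin λ, z = sin φ).
The central angle between the endpoints is δ = arccos(p₁·p₂) ≈ 1.318 rad (75.5°).
Interpolate at f = 4/6 with slerp weights a = sin((1−f)δ)/sin δ ≈ 0.439, b = sin(fδ)/sin δ ≈ 0.795.
p = a·p₁ + b·p₂ ≈ (-0.638, 0.344, 0.689); φ = arcsin(p_z) ≈ 43.52°, λ = atan2(p_y, p_x) ≈ 151.65°.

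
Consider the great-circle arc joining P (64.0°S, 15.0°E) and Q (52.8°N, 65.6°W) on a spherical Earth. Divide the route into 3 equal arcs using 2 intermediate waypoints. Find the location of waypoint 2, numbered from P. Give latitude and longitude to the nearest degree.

Write both endpoints as unit vectors p₁, p₂ with components (cos φ cos λ, cos φ sin λ, sin φ).
The central angle between the endpoints is δ = arccos(p₁·p₂) ≈ 2.309 rad (132.3°).
Interpolate at f = 2/3 with slerp weights a = sin((1−f)δ)/sin δ ≈ 0.940, b = sin(fδ)/sin δ ≈ 1.351.
p = a·p₁ + b·p₂ ≈ (0.736, -0.637, 0.231); φ = arcsin(p_z) ≈ 13.34°, λ = atan2(p_y, p_x) ≈ -40.90°.

≈ (13°N, 41°W)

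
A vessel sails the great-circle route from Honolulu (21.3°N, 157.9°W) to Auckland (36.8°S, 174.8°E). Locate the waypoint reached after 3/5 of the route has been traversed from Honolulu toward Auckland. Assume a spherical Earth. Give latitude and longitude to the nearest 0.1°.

Convert each endpoint to a unit vector on the sphere (x = cos φ cos λ, y = cos φ sin λ, z = sin φ).
The central angle between the endpoints is δ = arccos(p₁·p₂) ≈ 1.109 rad (63.6°).
Interpolate at f = 3/5 with slerp weights a = sin((1−f)δ)/sin δ ≈ 0.479, b = sin(fδ)/sin δ ≈ 0.690.
p = a·p₁ + b·p₂ ≈ (-0.964, -0.118, -0.239); φ = arcsin(p_z) ≈ -13.82°, λ = atan2(p_y, p_x) ≈ -173.02°.

≈ 13.8°S, 173.0°W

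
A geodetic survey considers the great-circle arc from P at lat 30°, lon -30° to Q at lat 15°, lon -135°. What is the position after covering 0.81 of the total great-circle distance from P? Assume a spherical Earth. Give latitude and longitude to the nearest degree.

≈ lat 24°, lon -118°

Write both endpoints as unit vectors p₁, p₂ with components (cos φ cos λ, cos φ sin λ, sin φ).
The central angle between the endpoints is δ = arccos(p₁·p₂) ≈ 1.658 rad (95.0°).
Interpolate at f = 0.81 with slerp weights a = sin((1−f)δ)/sin δ ≈ 0.311, b = sin(fδ)/sin δ ≈ 0.978.
p = a·p₁ + b·p₂ ≈ (-0.435, -0.803, 0.409); φ = arcsin(p_z) ≈ 24.12°, λ = atan2(p_y, p_x) ≈ -118.44°.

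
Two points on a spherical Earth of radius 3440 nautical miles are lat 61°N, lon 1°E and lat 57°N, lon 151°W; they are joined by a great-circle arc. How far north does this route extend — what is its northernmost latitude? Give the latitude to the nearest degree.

≈ 82°N

The great circle lies in the plane with unit normal n̂ = (p₁ × p₂)/|p₁ × p₂|.
Here n̂_z ≈ -0.143; the vertex latitude is φ_max = arccos|n̂_z| ≈ 81.8°.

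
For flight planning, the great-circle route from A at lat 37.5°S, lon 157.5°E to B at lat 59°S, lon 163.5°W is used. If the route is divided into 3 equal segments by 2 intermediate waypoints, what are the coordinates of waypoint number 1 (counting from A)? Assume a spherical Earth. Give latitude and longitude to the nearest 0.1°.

≈ lat 46.0°S, lon 166.9°E

Write both endpoints as unit vectors p₁, p₂ with components (cos φ cos λ, cos φ sin λ, sin φ).
The central angle between the endpoints is δ = arccos(p₁·p₂) ≈ 0.575 rad (32.9°).
Interpolate at f = 1/3 with slerp weights a = sin((1−f)δ)/sin δ ≈ 0.688, b = sin(fδ)/sin δ ≈ 0.350.
p = a·p₁ + b·p₂ ≈ (-0.677, 0.158, -0.719); φ = arcsin(p_z) ≈ -45.96°, λ = atan2(p_y, p_x) ≈ 166.90°.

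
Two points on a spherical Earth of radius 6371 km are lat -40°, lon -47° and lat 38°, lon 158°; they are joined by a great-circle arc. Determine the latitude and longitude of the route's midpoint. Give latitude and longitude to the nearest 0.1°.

≈ lat -4.6°, lon -128.1°

Write both endpoints as unit vectors p₁, p₂ with components (cos φ cos λ, cos φ sin λ, sin φ).
The central angle between the endpoints is δ = arccos(p₁·p₂) ≈ 2.802 rad (160.5°).
Interpolate at f = 1/2 with slerp weights a = sin((1−f)δ)/sin δ ≈ 2.957, b = sin(fδ)/sin δ ≈ 2.957.
p = a·p₁ + b·p₂ ≈ (-0.616, -0.784, -0.080); φ = arcsin(p_z) ≈ -4.60°, λ = atan2(p_y, p_x) ≈ -128.15°.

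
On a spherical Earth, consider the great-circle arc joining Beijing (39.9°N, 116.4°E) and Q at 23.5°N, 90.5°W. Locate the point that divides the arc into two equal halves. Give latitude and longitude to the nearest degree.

≈ 68°N, 147°W

Convert each endpoint to a unit vector on the sphere (x = cos φ cos λ, y = cos φ sin λ, z = sin φ).
The central angle between the endpoints is δ = arccos(p₁·p₂) ≈ 1.952 rad (111.8°).
Interpolate at f = 1/2 with slerp weights a = sin((1−f)δ)/sin δ ≈ 0.892, b = sin(fδ)/sin δ ≈ 0.892.
p = a·p₁ + b·p₂ ≈ (-0.311, -0.205, 0.928); φ = arcsin(p_z) ≈ 68.11°, λ = atan2(p_y, p_x) ≈ -146.64°.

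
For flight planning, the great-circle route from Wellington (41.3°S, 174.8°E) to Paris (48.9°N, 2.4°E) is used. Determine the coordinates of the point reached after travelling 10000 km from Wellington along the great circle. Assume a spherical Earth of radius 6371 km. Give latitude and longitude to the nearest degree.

Write both endpoints as unit vectors p₁, p₂ with components (cos φ cos λ, cos φ sin λ, sin φ).
The central angle between the endpoints is δ = arccos(p₁·p₂) ≈ 2.979 rad (170.7°). The total great-circle distance is δ·R ≈ 2.979 × 6371 ≈ 18982 km, so the target fraction is f = 10000/18982 ≈ 0.527.
Interpolate at f ≈ 0.527 with slerp weights a = sin((1−f)δ)/sin δ ≈ 6.113, b = sin(fδ)/sin δ ≈ 6.193.
p = a·p₁ + b·p₂ ≈ (-0.506, 0.587, 0.632); φ = arcsin(p_z) ≈ 39.22°, λ = atan2(p_y, p_x) ≈ 130.77°.

≈ 39°N, 131°E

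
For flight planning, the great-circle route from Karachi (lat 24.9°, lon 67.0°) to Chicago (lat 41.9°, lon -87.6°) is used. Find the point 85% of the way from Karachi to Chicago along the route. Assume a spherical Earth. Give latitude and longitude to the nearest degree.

Write both endpoints as unit vectors p₁, p₂ with components (cos φ cos λ, cos φ sin λ, sin φ).
The central angle between the endpoints is δ = arccos(p₁·p₂) ≈ 1.906 rad (109.2°).
Interpolate at f = 0.85 with slerp weights a = sin((1−f)δ)/sin δ ≈ 0.299, b = sin(fδ)/sin δ ≈ 1.058.
p = a·p₁ + b·p₂ ≈ (0.139, -0.537, 0.832); φ = arcsin(p_z) ≈ 56.30°, λ = atan2(p_y, p_x) ≈ -75.51°.

≈ lat 56°, lon -76°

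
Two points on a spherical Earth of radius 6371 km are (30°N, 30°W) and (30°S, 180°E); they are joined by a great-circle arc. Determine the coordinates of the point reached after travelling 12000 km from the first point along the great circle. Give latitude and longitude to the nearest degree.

Convert each endpoint to a unit vector on the sphere (x = cos φ cos λ, y = cos φ sin λ, z = sin φ).
The central angle between the endpoints is δ = arccos(p₁·p₂) ≈ 2.689 rad (154.1°). The total great-circle distance is δ·R ≈ 2.689 × 6371 ≈ 17135 km, so the target fraction is f = 12000/17135 ≈ 0.700.
Interpolate at f ≈ 0.700 with slerp weights a = sin((1−f)δ)/sin δ ≈ 1.651, b = sin(fδ)/sin δ ≈ 2.178.
p = a·p₁ + b·p₂ ≈ (-0.648, -0.715, -0.263); φ = arcsin(p_z) ≈ -15.26°, λ = atan2(p_y, p_x) ≈ -132.16°.

≈ (15°S, 132°W)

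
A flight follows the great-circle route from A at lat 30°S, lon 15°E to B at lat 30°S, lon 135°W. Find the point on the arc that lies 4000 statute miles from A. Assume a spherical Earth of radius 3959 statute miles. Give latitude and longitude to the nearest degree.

Write both endpoints as unit vectors p₁, p₂ with components (cos φ cos λ, cos φ sin λ, sin φ).
The central angle between the endpoints is δ = arccos(p₁·p₂) ≈ 1.982 rad (113.5°). The total great-circle distance is δ·R ≈ 1.982 × 3959 ≈ 7846 mi, so the target fraction is f = 4000/7846 ≈ 0.510.
Interpolate at f ≈ 0.510 with slerp weights a = sin((1−f)δ)/sin δ ≈ 0.901, b = sin(fδ)/sin δ ≈ 0.924.
p = a·p₁ + b·p₂ ≈ (0.188, -0.364, -0.912); φ = arcsin(p_z) ≈ -65.83°, λ = atan2(p_y, p_x) ≈ -62.72°.

≈ lat 66°S, lon 63°W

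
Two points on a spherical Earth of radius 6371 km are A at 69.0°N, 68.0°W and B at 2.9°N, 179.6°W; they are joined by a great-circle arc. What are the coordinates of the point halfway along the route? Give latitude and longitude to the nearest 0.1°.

Write both endpoints as unit vectors p₁, p₂ with components (cos φ cos λ, cos φ sin λ, sin φ).
The central angle between the endpoints is δ = arccos(p₁·p₂) ≈ 1.655 rad (94.8°).
Interpolate at f = 1/2 with slerp weights a = sin((1−f)δ)/sin δ ≈ 0.739, b = sin(fδ)/sin δ ≈ 0.739.
p = a·p₁ + b·p₂ ≈ (-0.639, -0.251, 0.727); φ = arcsin(p_z) ≈ 46.66°, λ = atan2(p_y, p_x) ≈ -158.57°.

≈ 46.7°N, 158.6°W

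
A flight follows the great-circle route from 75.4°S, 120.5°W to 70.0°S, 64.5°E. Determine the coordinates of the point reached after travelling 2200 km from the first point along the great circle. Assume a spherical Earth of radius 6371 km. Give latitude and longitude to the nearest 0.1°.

≈ 84.7°S, 70.7°E

The haversine formula gives a central angle δ ≈ 0.603 rad (34.6°) between the endpoints. The total great-circle distance is δ·R ≈ 0.603 × 6371 ≈ 3844 km, so the target fraction is f = 2200/3844 ≈ 0.572.
Interpolate at f ≈ 0.572 with slerp weights a = sin((1−f)δ)/sin δ ≈ 0.450, b = sin(fδ)/sin δ ≈ 0.597.
p = a·p₁ + b·p₂ ≈ (0.030, 0.087, -0.996); φ = arcsin(p_z) ≈ -84.74°, λ = atan2(p_y, p_x) ≈ 70.69°.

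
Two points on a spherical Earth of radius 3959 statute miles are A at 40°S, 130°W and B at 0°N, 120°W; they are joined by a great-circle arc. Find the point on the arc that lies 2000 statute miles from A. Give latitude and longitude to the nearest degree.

≈ 12°S, 122°W

Convert each endpoint to a unit vector on the sphere (x = cos φ cos λ, y = cos φ sin λ, z = sin φ).
The central angle between the endpoints is δ = arccos(p₁·p₂) ≈ 0.716 rad (41.0°). The total great-circle distance is δ·R ≈ 0.716 × 3959 ≈ 2835 mi, so the target fraction is f = 2000/2835 ≈ 0.706.
Interpolate at f ≈ 0.706 with slerp weights a = sin((1−f)δ)/sin δ ≈ 0.319, b = sin(fδ)/sin δ ≈ 0.737.
p = a·p₁ + b·p₂ ≈ (-0.526, -0.826, -0.205); φ = arcsin(p_z) ≈ -11.83°, λ = atan2(p_y, p_x) ≈ -122.48°.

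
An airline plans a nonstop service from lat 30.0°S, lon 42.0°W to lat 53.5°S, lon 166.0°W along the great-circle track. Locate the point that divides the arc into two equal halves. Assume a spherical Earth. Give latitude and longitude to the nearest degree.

≈ lat 61°S, lon 85°W

Convert each endpoint to a unit vector on the sphere (x = cos φ cos λ, y = cos φ sin λ, z = sin φ).
The central angle between the endpoints is δ = arccos(p₁·p₂) ≈ 1.457 rad (83.5°).
Interpolate at f = 1/2 with slerp weights a = sin((1−f)δ)/sin δ ≈ 0.670, b = sin(fδ)/sin δ ≈ 0.670.
p = a·p₁ + b·p₂ ≈ (0.045, -0.485, -0.874); φ = arcsin(p_z) ≈ -60.88°, λ = atan2(p_y, p_x) ≈ -84.75°.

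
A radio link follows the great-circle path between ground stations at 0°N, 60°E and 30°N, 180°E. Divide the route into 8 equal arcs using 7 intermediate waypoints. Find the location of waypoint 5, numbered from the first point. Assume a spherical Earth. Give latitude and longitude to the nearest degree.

Convert each endpoint to a unit vector on the sphere (x = cos φ cos λ, y = cos φ sin λ, z = sin φ).
The central angle between the endpoints is δ = arccos(p₁·p₂) ≈ 2.019 rad (115.7°).
Interpolate at f = 5/8 with slerp weights a = sin((1−f)δ)/sin δ ≈ 0.762, b = sin(fδ)/sin δ ≈ 1.057.
p = a·p₁ + b·p₂ ≈ (-0.534, 0.660, 0.528); φ = arcsin(p_z) ≈ 31.90°, λ = atan2(p_y, p_x) ≈ 129.00°.

≈ 32°N, 129°E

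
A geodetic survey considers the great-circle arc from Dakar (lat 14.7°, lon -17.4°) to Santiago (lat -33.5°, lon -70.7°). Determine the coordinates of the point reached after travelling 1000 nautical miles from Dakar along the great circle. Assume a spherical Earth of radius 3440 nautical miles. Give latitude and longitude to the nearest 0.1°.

From cos δ = sin φ₁ sin φ₂ + cos φ₁ cos φ₂ cos Δλ, the central angle is δ ≈ 1.222 rad (70.0°). The total great-circle distance is δ·R ≈ 1.222 × 3440 ≈ 4203 nmi, so the target fraction is f = 1000/4203 ≈ 0.238.
Interpolate at f ≈ 0.238 with slerp weights a = sin((1−f)δ)/sin δ ≈ 0.854, b = sin(fδ)/sin δ ≈ 0.305.
p = a·p₁ + b·p₂ ≈ (0.872, -0.487, 0.048); φ = arcsin(p_z) ≈ 2.77°, λ = atan2(p_y, p_x) ≈ -29.18°.

≈ lat 2.8°, lon -29.2°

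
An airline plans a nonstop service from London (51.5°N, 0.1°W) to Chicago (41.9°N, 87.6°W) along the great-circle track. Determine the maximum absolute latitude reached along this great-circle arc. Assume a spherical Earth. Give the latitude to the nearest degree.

≈ 57°N

The great circle lies in the plane with unit normal n̂ = (p₁ × p₂)/|p₁ × p₂|.
Here n̂_z ≈ -0.551; the vertex latitude is φ_max = arccos|n̂_z| ≈ 56.6°.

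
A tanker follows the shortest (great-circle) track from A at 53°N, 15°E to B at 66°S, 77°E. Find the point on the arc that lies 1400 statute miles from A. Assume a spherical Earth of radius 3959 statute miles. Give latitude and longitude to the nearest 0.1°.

Convert each endpoint to a unit vector on the sphere (x = cos φ cos λ, y = cos φ sin λ, z = sin φ).
The central angle between the endpoints is δ = arccos(p₁·p₂) ≈ 2.233 rad (127.9°). The total great-circle distance is δ·R ≈ 2.233 × 3959 ≈ 8840 mi, so the target fraction is f = 1400/8840 ≈ 0.158.
Interpolate at f ≈ 0.158 with slerp weights a = sin((1−f)δ)/sin δ ≈ 1.208, b = sin(fδ)/sin δ ≈ 0.439.
p = a·p₁ + b·p₂ ≈ (0.742, 0.362, 0.564); φ = arcsin(p_z) ≈ 34.31°, λ = atan2(p_y, p_x) ≈ 26.00°.

≈ 34.3°N, 26.0°E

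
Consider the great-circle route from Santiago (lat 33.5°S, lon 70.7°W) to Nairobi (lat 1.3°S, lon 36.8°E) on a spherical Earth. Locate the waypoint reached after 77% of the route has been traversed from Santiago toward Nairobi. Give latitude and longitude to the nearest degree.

The haversine formula gives a central angle δ ≈ 1.811 rad (103.8°) between the endpoints.
Interpolate at f = 0.77 with slerp weights a = sin((1−f)δ)/sin δ ≈ 0.417, b = sin(fδ)/sin δ ≈ 1.014.
p = a·p₁ + b·p₂ ≈ (0.926, 0.279, -0.253); φ = arcsin(p_z) ≈ -14.65°, λ = atan2(p_y, p_x) ≈ 16.77°.

≈ lat 15°S, lon 17°E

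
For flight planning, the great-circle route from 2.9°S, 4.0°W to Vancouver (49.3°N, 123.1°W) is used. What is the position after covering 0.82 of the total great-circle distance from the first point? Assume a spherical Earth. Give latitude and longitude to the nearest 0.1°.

≈ 52.4°N, 91.6°W

From cos δ = sin φ₁ sin φ₂ + cos φ₁ cos φ₂ cos Δλ, the central angle is δ ≈ 1.934 rad (110.8°).
Interpolate at f = 0.82 with slerp weights a = sin((1−f)δ)/sin δ ≈ 0.365, b = sin(fδ)/sin δ ≈ 1.070.
p = a·p₁ + b·p₂ ≈ (-0.017, -0.610, 0.792); φ = arcsin(p_z) ≈ 52.41°, λ = atan2(p_y, p_x) ≈ -91.63°.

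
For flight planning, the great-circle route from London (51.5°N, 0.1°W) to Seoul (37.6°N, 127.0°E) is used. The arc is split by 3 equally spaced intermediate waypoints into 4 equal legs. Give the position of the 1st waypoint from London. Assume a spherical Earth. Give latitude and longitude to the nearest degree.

From cos δ = sin φ₁ sin φ₂ + cos φ₁ cos φ₂ cos Δλ, the central angle is δ ≈ 1.390 rad (79.6°).
Interpolate at f = 1/4 with slerp weights a = sin((1−f)δ)/sin δ ≈ 0.878, b = sin(fδ)/sin δ ≈ 0.346.
p = a·p₁ + b·p₂ ≈ (0.381, 0.218, 0.898); φ = arcsin(p_z) ≈ 63.93°, λ = atan2(p_y, p_x) ≈ 29.76°.

≈ 64°N, 30°E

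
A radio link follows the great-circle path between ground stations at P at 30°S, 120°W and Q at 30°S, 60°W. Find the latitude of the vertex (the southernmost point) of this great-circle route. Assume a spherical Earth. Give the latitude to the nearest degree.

The great circle lies in the plane with unit normal n̂ = (p₁ × p₂)/|p₁ × p₂|.
Here n̂_z ≈ +0.832; the vertex latitude is φ_max = arccos|n̂_z| ≈ 33.7°.

≈ 34°S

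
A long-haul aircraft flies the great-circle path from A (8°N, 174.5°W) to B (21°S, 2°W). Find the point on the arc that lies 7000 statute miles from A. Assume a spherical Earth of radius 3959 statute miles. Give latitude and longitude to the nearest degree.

Write both endpoints as unit vectors p₁, p₂ with components (cos φ cos λ, cos φ sin λ, sin φ).
The central angle between the endpoints is δ = arccos(p₁·p₂) ≈ 2.882 rad (165.1°). The total great-circle distance is δ·R ≈ 2.882 × 3959 ≈ 11409 mi, so the target fraction is f = 7000/11409 ≈ 0.614.
Interpolate at f ≈ 0.614 with slerp weights a = sin((1−f)δ)/sin δ ≈ 3.494, b = sin(fδ)/sin δ ≈ 3.818.
p = a·p₁ + b·p₂ ≈ (0.118, -0.456, -0.882); φ = arcsin(p_z) ≈ -61.89°, λ = atan2(p_y, p_x) ≈ -75.46°.

≈ (62°S, 75°W)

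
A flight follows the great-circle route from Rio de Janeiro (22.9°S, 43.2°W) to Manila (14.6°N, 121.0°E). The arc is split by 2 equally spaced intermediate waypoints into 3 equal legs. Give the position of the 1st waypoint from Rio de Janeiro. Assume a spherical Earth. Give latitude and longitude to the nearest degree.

≈ 34°S, 18°E

The haversine formula gives a central angle δ ≈ 2.843 rad (162.9°) between the endpoints.
Interpolate at f = 1/3 with slerp weights a = sin((1−f)δ)/sin δ ≈ 3.225, b = sin(fδ)/sin δ ≈ 2.764.
p = a·p₁ + b·p₂ ≈ (0.788, 0.259, -0.558); φ = arcsin(p_z) ≈ -33.94°, λ = atan2(p_y, p_x) ≈ 18.17°.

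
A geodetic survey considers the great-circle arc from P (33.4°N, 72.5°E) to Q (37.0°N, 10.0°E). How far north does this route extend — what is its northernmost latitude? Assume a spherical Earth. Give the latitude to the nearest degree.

The great circle lies in the plane with unit normal n̂ = (p₁ × p₂)/|p₁ × p₂|.
Here n̂_z ≈ -0.769; the vertex latitude is φ_max = arccos|n̂_z| ≈ 39.7°.

≈ 40°N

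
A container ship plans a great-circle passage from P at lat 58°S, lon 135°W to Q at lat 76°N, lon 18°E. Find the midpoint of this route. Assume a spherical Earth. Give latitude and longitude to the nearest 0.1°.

The haversine formula gives a central angle δ ≈ 2.785 rad (159.6°) between the endpoints.
Interpolate at f = 1/2 with slerp weights a = sin((1−f)δ)/sin δ ≈ 2.819, b = sin(fδ)/sin δ ≈ 2.819.
p = a·p₁ + b·p₂ ≈ (-0.408, -0.846, 0.345); φ = arcsin(p_z) ≈ 20.16°, λ = atan2(p_y, p_x) ≈ -115.74°.

≈ lat 20.2°N, lon 115.7°W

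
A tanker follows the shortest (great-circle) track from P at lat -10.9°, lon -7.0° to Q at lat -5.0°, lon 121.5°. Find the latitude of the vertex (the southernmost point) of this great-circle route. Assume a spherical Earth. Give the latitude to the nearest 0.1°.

≈ -18.1°

The great circle lies in the plane with unit normal n̂ = (p₁ × p₂)/|p₁ × p₂|.
Here n̂_z ≈ +0.950; the vertex latitude is φ_max = arccos|n̂_z| ≈ 18.1°.
Check via Clairaut: cos φ_max = |cos φ₁| · sin C = cos(10.9°)·sin(104.6°) ≈ 0.950, again giving ≈ 18.1°.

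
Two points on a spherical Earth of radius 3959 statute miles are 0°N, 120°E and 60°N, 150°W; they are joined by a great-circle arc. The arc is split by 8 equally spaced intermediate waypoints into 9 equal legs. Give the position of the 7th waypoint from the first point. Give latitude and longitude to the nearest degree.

≈ 54°N, 174°E

Convert each endpoint to a unit vector on the sphere (x = cos φ cos λ, y = cos φ sin λ, z = sin φ).
The central angle between the endpoints is δ = arccos(p₁·p₂) ≈ 1.571 rad (90.0°).
Interpolate at f = 7/9 with slerp weights a = sin((1−f)δ)/sin δ ≈ 0.342, b = sin(fδ)/sin δ ≈ 0.940.
p = a·p₁ + b·p₂ ≈ (-0.578, 0.061, 0.814); φ = arcsin(p_z) ≈ 54.47°, λ = atan2(p_y, p_x) ≈ 173.95°.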